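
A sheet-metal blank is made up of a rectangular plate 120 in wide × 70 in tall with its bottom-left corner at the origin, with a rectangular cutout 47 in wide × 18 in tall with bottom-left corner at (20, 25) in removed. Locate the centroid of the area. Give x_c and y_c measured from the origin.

x_c = 61.85 in, y_c = 35.11 in

Part | A | x̄ᵢ | ȳᵢ | A·x̄ᵢ | A·ȳᵢ
plate | 8400.00 | 60.00 | 35.00 | 504000.00 | 294000.00
hole | -846.00 | 43.50 | 34.00 | -36801.00 | -28764.00
Σ | 7554.00 |  |  | 467199.00 | 265236.00
x_c = 467199.00 / 7554.00 = 61.85 in
y_c = 265236.00 / 7554.00 = 35.11 in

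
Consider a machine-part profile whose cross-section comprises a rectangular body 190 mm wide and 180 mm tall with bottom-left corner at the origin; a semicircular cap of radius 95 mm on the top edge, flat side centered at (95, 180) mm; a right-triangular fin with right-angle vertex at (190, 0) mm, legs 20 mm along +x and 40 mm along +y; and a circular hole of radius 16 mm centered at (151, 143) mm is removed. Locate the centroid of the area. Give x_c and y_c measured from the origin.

rectangular body: A = 190 × 180 = 34200.00, centroid at (95.00, 90.00).
semicircular top: A = ½π·95² = 14176.44, centroid at (95.00, 220.32).
triangular fin: A = ½·20·40 = 400.00, centroid at (196.67, 13.33).
hole: A = −π·16² = -804.25, centroid at (151.00, 143.00).
ΣA = 47972.19 mm²
ΣAx_c = (34200.00)(95.00) + (14176.44)(95.00) + (400.00)(196.67) + (-804.25)(151.00) = 4552986.76 mm³
ΣAy_c = (34200.00)(90.00) + (14176.44)(220.32) + (400.00)(13.33) + (-804.25)(143.00) = 6091667.88 mm³
x_c = 4552986.76 / 47972.19 = 94.91 mm
y_c = 6091667.88 / 47972.19 = 126.98 mm

x_c = 94.91 mm, y_c = 126.98 mm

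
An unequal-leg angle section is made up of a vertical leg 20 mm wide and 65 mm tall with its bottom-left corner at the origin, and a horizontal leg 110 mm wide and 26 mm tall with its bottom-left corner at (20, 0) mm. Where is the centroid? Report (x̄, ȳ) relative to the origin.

vertical leg: A = 20 × 65 = 1300.00, centroid at (10.00, 32.50).
horizontal leg: A = 110 × 26 = 2860.00, centroid at (75.00, 13.00).
ΣA = 4160.00 mm², ΣAx̄ = 227500.00 mm³, ΣAȳ = 79430.00 mm³.
x̄ = 227500.00/4160.00 = 54.69 mm; ȳ = 79430.00/4160.00 = 19.09 mm.

x̄ = 54.69 mm, ȳ = 19.09 mm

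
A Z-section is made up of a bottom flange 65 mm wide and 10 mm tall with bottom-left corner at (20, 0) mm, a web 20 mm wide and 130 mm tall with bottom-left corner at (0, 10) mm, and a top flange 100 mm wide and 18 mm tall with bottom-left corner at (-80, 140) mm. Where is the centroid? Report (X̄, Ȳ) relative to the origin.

X̄ = 1.21 mm, Ȳ = 92.37 mm

bottom flange: A = 65 × 10 = 650.00, centroid at (52.50, 5.00).
web: A = 20 × 130 = 2600.00, centroid at (10.00, 75.00).
top flange: A = 100 × 18 = 1800.00, centroid at (-30.00, 149.00).
ΣA = 5050.00 mm²
ΣAX̄ = (650.00)(52.50) + (2600.00)(10.00) + (1800.00)(-30.00) = 6125.00 mm³
ΣAȲ = (650.00)(5.00) + (2600.00)(75.00) + (1800.00)(149.00) = 466450.00 mm³
X̄ = 6125.00 / 5050.00 = 1.21 mm
Ȳ = 466450.00 / 5050.00 = 92.37 mm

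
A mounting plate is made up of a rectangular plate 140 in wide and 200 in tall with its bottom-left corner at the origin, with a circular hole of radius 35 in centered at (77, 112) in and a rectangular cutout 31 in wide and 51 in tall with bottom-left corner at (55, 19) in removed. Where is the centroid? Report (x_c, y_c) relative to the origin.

Part | A | x̄ᵢ | ȳᵢ | A·x̄ᵢ | A·ȳᵢ
plate | 28000.00 | 70.00 | 100.00 | 1960000.00 | 2800000.00
hole 1 | -3848.45 | 77.00 | 112.00 | -296330.73 | -431026.51
hole 2 | -1581.00 | 70.50 | 44.50 | -111460.50 | -70354.50
Σ | 22570.55 |  |  | 1552208.77 | 2298618.99
x_c = 1552208.77 / 22570.55 = 68.77 in
y_c = 2298618.99 / 22570.55 = 101.84 in

x_c = 68.77 in, y_c = 101.84 in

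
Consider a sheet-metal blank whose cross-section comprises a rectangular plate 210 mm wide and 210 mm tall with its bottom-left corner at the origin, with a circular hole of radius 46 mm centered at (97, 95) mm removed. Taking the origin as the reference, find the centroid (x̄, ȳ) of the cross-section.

x̄ = 106.42 mm, ȳ = 106.77 mm

Part | A | x̄ᵢ | ȳᵢ | A·x̄ᵢ | A·ȳᵢ
plate | 44100.00 | 105.00 | 105.00 | 4630500.00 | 4630500.00
hole | -6647.61 | 97.00 | 95.00 | -644818.18 | -631522.96
Σ | 37452.39 |  |  | 3985681.82 | 3998977.04
x̄ = 3985681.82 / 37452.39 = 106.42 mm
ȳ = 3998977.04 / 37452.39 = 106.77 mm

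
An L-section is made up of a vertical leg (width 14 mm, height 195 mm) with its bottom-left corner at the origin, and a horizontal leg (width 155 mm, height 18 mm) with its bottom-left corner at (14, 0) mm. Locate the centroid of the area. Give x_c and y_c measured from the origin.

x_c = 49.71 mm, y_c = 52.77 mm

vertical leg: A = 14 × 195 = 2730.00, centroid at (7.00, 97.50).
horizontal leg: A = 155 × 18 = 2790.00, centroid at (91.50, 9.00).
ΣA = 5520.00 mm²
ΣAx_c = (2730.00)(7.00) + (2790.00)(91.50) = 274395.00 mm³
ΣAy_c = (2730.00)(97.50) + (2790.00)(9.00) = 291285.00 mm³
x_c = 274395.00 / 5520.00 = 49.71 mm
y_c = 291285.00 / 5520.00 = 52.77 mm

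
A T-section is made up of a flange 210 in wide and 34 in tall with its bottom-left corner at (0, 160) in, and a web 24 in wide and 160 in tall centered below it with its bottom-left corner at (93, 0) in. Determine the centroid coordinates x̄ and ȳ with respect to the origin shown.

x̄ = 105.00 in, ȳ = 143.08 in

web: A = 24 × 160 = 3840.00, centroid at (105.00, 80.00).
flange: A = 210 × 34 = 7140.00, centroid at (105.00, 177.00).
ΣA = 10980.00 in²
ΣAx̄ = (3840.00)(105.00) + (7140.00)(105.00) = 1152900.00 in³
ΣAȳ = (3840.00)(80.00) + (7140.00)(177.00) = 1570980.00 in³
x̄ = 1152900.00 / 10980.00 = 105.00 in
ȳ = 1570980.00 / 10980.00 = 143.08 in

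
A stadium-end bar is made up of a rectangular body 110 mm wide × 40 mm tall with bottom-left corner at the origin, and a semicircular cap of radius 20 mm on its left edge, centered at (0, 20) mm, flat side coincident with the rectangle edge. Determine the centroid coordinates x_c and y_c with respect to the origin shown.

rectangular body: A = 110 × 40 = 4400.00, centroid at (55.00, 20.00).
semicircular end: A = ½π·20² = 628.32, centroid at (-8.49, 20.00).
ΣA = 5028.32 mm²
ΣAx_c = (4400.00)(55.00) + (628.32)(-8.49) = 236666.67 mm³
ΣAy_c = (4400.00)(20.00) + (628.32)(20.00) = 100566.37 mm³
x_c = 236666.67 / 5028.32 = 47.07 mm
y_c = 100566.37 / 5028.32 = 20.00 mm

x_c = 47.07 mm, y_c = 20.00 mm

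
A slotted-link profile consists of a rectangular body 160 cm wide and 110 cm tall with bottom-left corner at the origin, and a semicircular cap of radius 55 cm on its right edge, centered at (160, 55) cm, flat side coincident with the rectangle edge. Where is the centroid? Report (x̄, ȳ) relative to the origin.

rectangular body: A = 160 × 110 = 17600.00, centroid at (80.00, 55.00).
semicircular end: A = ½π·55² = 4751.66, centroid at (183.34, 55.00).
ΣA = 22351.66 cm²
ΣAx̄ = (17600.00)(80.00) + (4751.66)(183.34) = 2279182.09 cm³
ΣAȳ = (17600.00)(55.00) + (4751.66)(55.00) = 1229341.24 cm³
x̄ = 2279182.09 / 22351.66 = 101.97 cm
ȳ = 1229341.24 / 22351.66 = 55.00 cm

x̄ = 101.97 cm, ȳ = 55.00 cm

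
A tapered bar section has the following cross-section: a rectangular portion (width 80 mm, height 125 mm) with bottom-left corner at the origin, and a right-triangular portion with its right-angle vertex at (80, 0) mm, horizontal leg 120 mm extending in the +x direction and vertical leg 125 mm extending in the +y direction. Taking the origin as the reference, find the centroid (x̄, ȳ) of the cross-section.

x̄ = 74.29 mm, ȳ = 53.57 mm

rectangular portion: A = 80 × 125 = 10000.00, centroid at (40.00, 62.50).
triangular portion: A = ½·120·125 = 7500.00, centroid at (120.00, 41.67).
ΣA = 17500.00 mm²
ΣAx̄ = (10000.00)(40.00) + (7500.00)(120.00) = 1300000.00 mm³
ΣAȳ = (10000.00)(62.50) + (7500.00)(41.67) = 937500.00 mm³
x̄ = 1300000.00 / 17500.00 = 74.29 mm
ȳ = 937500.00 / 17500.00 = 53.57 mm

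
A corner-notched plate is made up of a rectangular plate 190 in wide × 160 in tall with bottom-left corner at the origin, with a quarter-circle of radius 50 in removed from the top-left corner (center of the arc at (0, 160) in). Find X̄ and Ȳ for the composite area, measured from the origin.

plate: A = 190 × 160 = 30400.00, centroid at (95.00, 80.00).
removed quarter-circle: A = −¼π·50² = -1963.50, centroid at (21.22, 138.78).
ΣA = 28436.50 in², ΣAX̄ = 2846333.33 in³, ΣAȲ = 2159507.40 in³.
X̄ = 2846333.33/28436.50 = 100.09 in; Ȳ = 2159507.40/28436.50 = 75.94 in.

X̄ = 100.09 in, Ȳ = 75.94 in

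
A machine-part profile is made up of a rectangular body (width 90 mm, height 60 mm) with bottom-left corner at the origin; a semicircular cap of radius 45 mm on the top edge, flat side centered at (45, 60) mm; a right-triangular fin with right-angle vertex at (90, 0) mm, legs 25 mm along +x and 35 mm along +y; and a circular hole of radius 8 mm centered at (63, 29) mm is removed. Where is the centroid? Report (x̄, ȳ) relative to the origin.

x̄ = 47.24 mm, ȳ = 46.83 mm

rectangular body: A = 90 × 60 = 5400.00, centroid at (45.00, 30.00).
semicircular top: A = ½π·45² = 3180.86, centroid at (45.00, 79.10).
triangular fin: A = ½·25·35 = 437.50, centroid at (98.33, 11.67).
hole: A = −π·8² = -201.06, centroid at (63.00, 29.00).
ΣA = 8817.30 mm²
ΣAx̄ = (5400.00)(45.00) + (3180.86)(45.00) + (437.50)(98.33) + (-201.06)(63.00) = 416492.75 mm³
ΣAȳ = (5400.00)(30.00) + (3180.86)(79.10) + (437.50)(11.67) + (-201.06)(29.00) = 412875.12 mm³
x̄ = 416492.75 / 8817.30 = 47.24 mm
ȳ = 412875.12 / 8817.30 = 46.83 mm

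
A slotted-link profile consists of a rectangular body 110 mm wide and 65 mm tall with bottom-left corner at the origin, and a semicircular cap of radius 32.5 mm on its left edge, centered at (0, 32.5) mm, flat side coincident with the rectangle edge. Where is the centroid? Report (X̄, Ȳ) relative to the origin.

X̄ = 42.04 mm, Ȳ = 32.50 mm

rectangular body: A = 110 × 65 = 7150.00, centroid at (55.00, 32.50).
semicircular end: A = ½π·32.5² = 1659.15, centroid at (-13.79, 32.50).
ΣA = 8809.15 mm², ΣAX̄ = 370364.58 mm³, ΣAȲ = 286297.49 mm³.
X̄ = 370364.58/8809.15 = 42.04 mm; Ȳ = 286297.49/8809.15 = 32.50 mm.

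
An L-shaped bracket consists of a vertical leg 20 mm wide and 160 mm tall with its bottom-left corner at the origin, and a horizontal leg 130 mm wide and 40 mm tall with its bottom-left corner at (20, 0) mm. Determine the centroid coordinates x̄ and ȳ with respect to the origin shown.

vertical leg: A = 20 × 160 = 3200.00, centroid at (10.00, 80.00).
horizontal leg: A = 130 × 40 = 5200.00, centroid at (85.00, 20.00).
ΣA = 8400.00 mm², ΣAx̄ = 474000.00 mm³, ΣAȳ = 360000.00 mm³.
x̄ = 474000.00/8400.00 = 56.43 mm; ȳ = 360000.00/8400.00 = 42.86 mm.

x̄ = 56.43 mm, ȳ = 42.86 mm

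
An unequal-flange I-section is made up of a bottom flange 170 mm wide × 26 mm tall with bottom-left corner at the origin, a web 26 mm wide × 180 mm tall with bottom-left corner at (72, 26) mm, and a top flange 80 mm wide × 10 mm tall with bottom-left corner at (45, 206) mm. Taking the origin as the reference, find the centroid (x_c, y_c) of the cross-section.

x_c = 85.00 mm, y_c = 77.69 mm

bottom flange: A = 170 × 26 = 4420.00, centroid at (85.00, 13.00).
web: A = 26 × 180 = 4680.00, centroid at (85.00, 116.00).
top flange: A = 80 × 10 = 800.00, centroid at (85.00, 211.00).
ΣA = 9900.00 mm², ΣAx_c = 841500.00 mm³, ΣAy_c = 769140.00 mm³.
x_c = 841500.00/9900.00 = 85.00 mm; y_c = 769140.00/9900.00 = 77.69 mm.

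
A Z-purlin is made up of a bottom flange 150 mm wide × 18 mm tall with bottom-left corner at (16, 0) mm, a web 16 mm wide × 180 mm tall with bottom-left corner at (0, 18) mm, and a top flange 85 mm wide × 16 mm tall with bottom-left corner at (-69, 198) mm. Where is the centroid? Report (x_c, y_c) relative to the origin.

bottom flange: A = 150 × 18 = 2700.00, centroid at (91.00, 9.00).
web: A = 16 × 180 = 2880.00, centroid at (8.00, 108.00).
top flange: A = 85 × 16 = 1360.00, centroid at (-26.50, 206.00).
ΣA = 6940.00 mm², ΣAx_c = 232700.00 mm³, ΣAy_c = 615500.00 mm³.
x_c = 232700.00/6940.00 = 33.53 mm; y_c = 615500.00/6940.00 = 88.69 mm.

x_c = 33.53 mm, y_c = 88.69 mm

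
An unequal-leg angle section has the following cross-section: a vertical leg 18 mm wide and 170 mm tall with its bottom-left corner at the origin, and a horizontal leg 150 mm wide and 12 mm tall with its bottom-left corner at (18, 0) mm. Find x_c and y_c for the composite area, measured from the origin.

x_c = 40.11 mm, y_c = 55.74 mm

vertical leg: A = 18 × 170 = 3060.00, centroid at (9.00, 85.00).
horizontal leg: A = 150 × 12 = 1800.00, centroid at (93.00, 6.00).
ΣA = 4860.00 mm², ΣAx_c = 194940.00 mm³, ΣAy_c = 270900.00 mm³.
x_c = 194940.00/4860.00 = 40.11 mm; y_c = 270900.00/4860.00 = 55.74 mm.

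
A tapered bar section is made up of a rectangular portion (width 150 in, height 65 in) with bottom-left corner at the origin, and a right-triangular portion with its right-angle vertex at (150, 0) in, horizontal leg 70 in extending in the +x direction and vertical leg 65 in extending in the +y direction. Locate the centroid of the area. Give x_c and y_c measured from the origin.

x_c = 93.60 in, y_c = 30.45 in

rectangular portion: A = 150 × 65 = 9750.00, centroid at (75.00, 32.50).
triangular portion: A = ½·70·65 = 2275.00, centroid at (173.33, 21.67).
ΣA = 12025.00 in²
ΣAx_c = (9750.00)(75.00) + (2275.00)(173.33) = 1125583.33 in³
ΣAy_c = (9750.00)(32.50) + (2275.00)(21.67) = 366166.67 in³
x_c = 1125583.33 / 12025.00 = 93.60 in
y_c = 366166.67 / 12025.00 = 30.45 in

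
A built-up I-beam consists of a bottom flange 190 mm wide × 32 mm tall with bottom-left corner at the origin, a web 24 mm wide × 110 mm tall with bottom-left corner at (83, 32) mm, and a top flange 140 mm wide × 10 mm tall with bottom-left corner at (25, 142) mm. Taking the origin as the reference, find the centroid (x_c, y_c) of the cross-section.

x_c = 95.00 mm, y_c = 52.64 mm

bottom flange: A = 190 × 32 = 6080.00, centroid at (95.00, 16.00).
web: A = 24 × 110 = 2640.00, centroid at (95.00, 87.00).
top flange: A = 140 × 10 = 1400.00, centroid at (95.00, 147.00).
ΣA = 10120.00 mm², ΣAx_c = 961400.00 mm³, ΣAy_c = 532760.00 mm³.
x_c = 961400.00/10120.00 = 95.00 mm; y_c = 532760.00/10120.00 = 52.64 mm.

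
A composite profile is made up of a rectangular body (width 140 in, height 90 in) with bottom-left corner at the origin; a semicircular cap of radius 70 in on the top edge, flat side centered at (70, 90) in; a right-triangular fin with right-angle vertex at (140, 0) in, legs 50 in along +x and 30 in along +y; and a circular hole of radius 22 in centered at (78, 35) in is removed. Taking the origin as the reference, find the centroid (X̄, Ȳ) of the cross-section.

X̄ = 72.71 in, Ȳ = 73.88 in

rectangular body: A = 140 × 90 = 12600.00, centroid at (70.00, 45.00).
semicircular top: A = ½π·70² = 7696.90, centroid at (70.00, 119.71).
triangular fin: A = ½·50·30 = 750.00, centroid at (156.67, 10.00).
hole: A = −π·22² = -1520.53, centroid at (78.00, 35.00).
ΣA = 19526.37 in², ΣAX̄ = 1419681.73 in³, ΣAȲ = 1442669.27 in³.
X̄ = 1419681.73/19526.37 = 72.71 in; Ȳ = 1442669.27/19526.37 = 73.88 in.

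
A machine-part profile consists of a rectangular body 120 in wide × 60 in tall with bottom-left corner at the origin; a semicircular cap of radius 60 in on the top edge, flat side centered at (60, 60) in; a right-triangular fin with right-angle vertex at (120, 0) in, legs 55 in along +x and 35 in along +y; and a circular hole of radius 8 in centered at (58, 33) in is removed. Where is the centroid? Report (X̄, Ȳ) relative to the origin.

Part | A | x̄ᵢ | ȳᵢ | A·x̄ᵢ | A·ȳᵢ
rectangular body | 7200.00 | 60.00 | 30.00 | 432000.00 | 216000.00
semicircular top | 5654.87 | 60.00 | 85.46 | 339292.01 | 483292.01
triangular fin | 962.50 | 138.33 | 11.67 | 133145.83 | 11229.17
hole | -201.06 | 58.00 | 33.00 | -11661.59 | -6635.04
Σ | 13616.30 |  |  | 892776.25 | 703886.13
X̄ = 892776.25 / 13616.30 = 65.57 in
Ȳ = 703886.13 / 13616.30 = 51.69 in

X̄ = 65.57 in, Ȳ = 51.69 in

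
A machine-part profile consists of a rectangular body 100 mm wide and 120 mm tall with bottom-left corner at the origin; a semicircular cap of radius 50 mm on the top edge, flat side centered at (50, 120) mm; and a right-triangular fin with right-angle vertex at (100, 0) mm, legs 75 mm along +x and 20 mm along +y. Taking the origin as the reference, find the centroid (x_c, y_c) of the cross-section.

rectangular body: A = 100 × 120 = 12000.00, centroid at (50.00, 60.00).
semicircular top: A = ½π·50² = 3926.99, centroid at (50.00, 141.22).
triangular fin: A = ½·75·20 = 750.00, centroid at (125.00, 6.67).
ΣA = 16676.99 mm²
ΣAx_c = (12000.00)(50.00) + (3926.99)(50.00) + (750.00)(125.00) = 890099.54 mm³
ΣAy_c = (12000.00)(60.00) + (3926.99)(141.22) + (750.00)(6.67) = 1279572.23 mm³
x_c = 890099.54 / 16676.99 = 53.37 mm
y_c = 1279572.23 / 16676.99 = 76.73 mm

x_c = 53.37 mm, y_c = 76.73 mm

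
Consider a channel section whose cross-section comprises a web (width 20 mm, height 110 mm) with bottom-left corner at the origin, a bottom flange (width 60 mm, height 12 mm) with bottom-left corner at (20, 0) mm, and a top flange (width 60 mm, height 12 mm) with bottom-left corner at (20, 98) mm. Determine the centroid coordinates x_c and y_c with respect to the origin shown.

x_c = 25.82 mm, y_c = 55.00 mm

web: A = 20 × 110 = 2200.00, centroid at (10.00, 55.00).
bottom flange: A = 60 × 12 = 720.00, centroid at (50.00, 6.00).
top flange: A = 60 × 12 = 720.00, centroid at (50.00, 104.00).
ΣA = 3640.00 mm², ΣAx_c = 94000.00 mm³, ΣAy_c = 200200.00 mm³.
x_c = 94000.00/3640.00 = 25.82 mm; y_c = 200200.00/3640.00 = 55.00 mm.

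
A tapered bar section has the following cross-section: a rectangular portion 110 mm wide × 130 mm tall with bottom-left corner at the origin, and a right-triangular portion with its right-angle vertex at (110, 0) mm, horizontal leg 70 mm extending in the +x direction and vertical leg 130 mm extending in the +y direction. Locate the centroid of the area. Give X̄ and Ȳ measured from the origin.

X̄ = 73.91 mm, Ȳ = 59.77 mm

rectangular portion: A = 110 × 130 = 14300.00, centroid at (55.00, 65.00).
triangular portion: A = ½·70·130 = 4550.00, centroid at (133.33, 43.33).
ΣA = 18850.00 mm², ΣAX̄ = 1393166.67 mm³, ΣAȲ = 1126666.67 mm³.
X̄ = 1393166.67/18850.00 = 73.91 mm; Ȳ = 1126666.67/18850.00 = 59.77 mm.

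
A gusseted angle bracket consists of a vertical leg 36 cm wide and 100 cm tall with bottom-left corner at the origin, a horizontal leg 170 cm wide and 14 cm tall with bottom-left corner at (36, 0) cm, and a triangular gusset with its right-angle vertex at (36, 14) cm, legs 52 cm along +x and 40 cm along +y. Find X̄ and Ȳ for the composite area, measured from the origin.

X̄ = 58.15 cm, Ȳ = 32.06 cm

vertical leg: A = 36 × 100 = 3600.00, centroid at (18.00, 50.00).
horizontal leg: A = 170 × 14 = 2380.00, centroid at (121.00, 7.00).
gusset: A = ½·52·40 = 1040.00, centroid at (53.33, 27.33).
ΣA = 7020.00 cm²
ΣAX̄ = (3600.00)(18.00) + (2380.00)(121.00) + (1040.00)(53.33) = 408246.67 cm³
ΣAȲ = (3600.00)(50.00) + (2380.00)(7.00) + (1040.00)(27.33) = 225086.67 cm³
X̄ = 408246.67 / 7020.00 = 58.15 cm
Ȳ = 225086.67 / 7020.00 = 32.06 cm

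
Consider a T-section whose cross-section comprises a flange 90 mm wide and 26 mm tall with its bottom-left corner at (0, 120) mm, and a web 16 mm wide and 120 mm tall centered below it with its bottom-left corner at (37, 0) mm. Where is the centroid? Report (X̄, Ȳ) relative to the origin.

web: A = 16 × 120 = 1920.00, centroid at (45.00, 60.00).
flange: A = 90 × 26 = 2340.00, centroid at (45.00, 133.00).
ΣA = 4260.00 mm², ΣAX̄ = 191700.00 mm³, ΣAȲ = 426420.00 mm³.
X̄ = 191700.00/4260.00 = 45.00 mm; Ȳ = 426420.00/4260.00 = 100.10 mm.

X̄ = 45.00 mm, Ȳ = 100.10 mm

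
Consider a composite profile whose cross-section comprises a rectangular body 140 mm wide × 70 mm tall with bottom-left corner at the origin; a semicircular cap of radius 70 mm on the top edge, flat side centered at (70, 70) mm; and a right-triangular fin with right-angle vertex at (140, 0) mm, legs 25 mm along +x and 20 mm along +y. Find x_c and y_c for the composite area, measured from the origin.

Part | A | x̄ᵢ | ȳᵢ | A·x̄ᵢ | A·ȳᵢ
rectangular body | 9800.00 | 70.00 | 35.00 | 686000.00 | 343000.00
semicircular top | 7696.90 | 70.00 | 99.71 | 538783.14 | 767449.81
triangular fin | 250.00 | 148.33 | 6.67 | 37083.33 | 1666.67
Σ | 17746.90 |  |  | 1261866.47 | 1112116.47
x_c = 1261866.47 / 17746.90 = 71.10 mm
y_c = 1112116.47 / 17746.90 = 62.67 mm

x_c = 71.10 mm, y_c = 62.67 mm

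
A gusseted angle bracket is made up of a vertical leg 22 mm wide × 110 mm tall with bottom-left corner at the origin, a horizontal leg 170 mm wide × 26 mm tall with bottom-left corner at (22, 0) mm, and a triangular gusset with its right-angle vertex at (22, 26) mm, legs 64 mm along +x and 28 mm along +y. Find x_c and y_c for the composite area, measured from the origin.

vertical leg: A = 22 × 110 = 2420.00, centroid at (11.00, 55.00).
horizontal leg: A = 170 × 26 = 4420.00, centroid at (107.00, 13.00).
gusset: A = ½·64·28 = 896.00, centroid at (43.33, 35.33).
ΣA = 7736.00 mm², ΣAx_c = 538386.67 mm³, ΣAy_c = 222218.67 mm³.
x_c = 538386.67/7736.00 = 69.59 mm; y_c = 222218.67/7736.00 = 28.73 mm.

x_c = 69.59 mm, y_c = 28.73 mm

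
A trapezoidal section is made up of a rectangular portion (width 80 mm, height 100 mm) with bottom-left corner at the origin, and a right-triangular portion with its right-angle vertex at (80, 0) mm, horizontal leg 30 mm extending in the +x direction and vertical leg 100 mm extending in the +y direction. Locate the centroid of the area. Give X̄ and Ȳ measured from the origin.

X̄ = 47.89 mm, Ȳ = 47.37 mm

rectangular portion: A = 80 × 100 = 8000.00, centroid at (40.00, 50.00).
triangular portion: A = ½·30·100 = 1500.00, centroid at (90.00, 33.33).
ΣA = 9500.00 mm²
ΣAX̄ = (8000.00)(40.00) + (1500.00)(90.00) = 455000.00 mm³
ΣAȲ = (8000.00)(50.00) + (1500.00)(33.33) = 450000.00 mm³
X̄ = 455000.00 / 9500.00 = 47.89 mm
Ȳ = 450000.00 / 9500.00 = 47.37 mm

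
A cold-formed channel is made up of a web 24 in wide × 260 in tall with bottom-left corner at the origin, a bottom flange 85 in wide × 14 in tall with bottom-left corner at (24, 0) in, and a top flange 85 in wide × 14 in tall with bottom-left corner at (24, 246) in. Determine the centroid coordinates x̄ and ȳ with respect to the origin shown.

web: A = 24 × 260 = 6240.00, centroid at (12.00, 130.00).
bottom flange: A = 85 × 14 = 1190.00, centroid at (66.50, 7.00).
top flange: A = 85 × 14 = 1190.00, centroid at (66.50, 253.00).
ΣA = 8620.00 in²
ΣAx̄ = (6240.00)(12.00) + (1190.00)(66.50) + (1190.00)(66.50) = 233150.00 in³
ΣAȳ = (6240.00)(130.00) + (1190.00)(7.00) + (1190.00)(253.00) = 1120600.00 in³
x̄ = 233150.00 / 8620.00 = 27.05 in
ȳ = 1120600.00 / 8620.00 = 130.00 in

x̄ = 27.05 in, ȳ = 130.00 in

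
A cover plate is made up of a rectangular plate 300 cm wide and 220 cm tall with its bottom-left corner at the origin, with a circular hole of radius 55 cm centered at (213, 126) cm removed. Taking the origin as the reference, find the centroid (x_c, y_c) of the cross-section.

Part | A | x̄ᵢ | ȳᵢ | A·x̄ᵢ | A·ȳᵢ
plate | 66000.00 | 150.00 | 110.00 | 9900000.00 | 7260000.00
hole | -9503.32 | 213.00 | 126.00 | -2024206.69 | -1197418.04
Σ | 56496.68 |  |  | 7875793.31 | 6062581.96
x_c = 7875793.31 / 56496.68 = 139.40 cm
y_c = 6062581.96 / 56496.68 = 107.31 cm

x_c = 139.40 cm, y_c = 107.31 cm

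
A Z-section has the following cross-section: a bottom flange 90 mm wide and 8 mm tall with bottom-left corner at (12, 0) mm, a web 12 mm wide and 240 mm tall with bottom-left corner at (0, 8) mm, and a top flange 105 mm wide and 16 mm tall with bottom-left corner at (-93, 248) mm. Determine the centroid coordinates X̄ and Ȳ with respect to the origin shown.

bottom flange: A = 90 × 8 = 720.00, centroid at (57.00, 4.00).
web: A = 12 × 240 = 2880.00, centroid at (6.00, 128.00).
top flange: A = 105 × 16 = 1680.00, centroid at (-40.50, 256.00).
ΣA = 5280.00 mm², ΣAX̄ = -9720.00 mm³, ΣAȲ = 801600.00 mm³.
X̄ = -9720.00/5280.00 = -1.84 mm; Ȳ = 801600.00/5280.00 = 151.82 mm.

X̄ = -1.84 mm, Ȳ = 151.82 mm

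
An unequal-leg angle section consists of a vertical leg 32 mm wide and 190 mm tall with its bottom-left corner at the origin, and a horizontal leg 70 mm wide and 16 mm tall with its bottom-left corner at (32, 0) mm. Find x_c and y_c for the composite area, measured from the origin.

vertical leg: A = 32 × 190 = 6080.00, centroid at (16.00, 95.00).
horizontal leg: A = 70 × 16 = 1120.00, centroid at (67.00, 8.00).
ΣA = 7200.00 mm², ΣAx_c = 172320.00 mm³, ΣAy_c = 586560.00 mm³.
x_c = 172320.00/7200.00 = 23.93 mm; y_c = 586560.00/7200.00 = 81.47 mm.

x_c = 23.93 mm, y_c = 81.47 mm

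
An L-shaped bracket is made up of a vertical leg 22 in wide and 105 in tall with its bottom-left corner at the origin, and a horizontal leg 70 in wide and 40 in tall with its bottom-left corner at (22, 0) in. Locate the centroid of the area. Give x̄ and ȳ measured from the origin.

Part | A | x̄ᵢ | ȳᵢ | A·x̄ᵢ | A·ȳᵢ
vertical leg | 2310.00 | 11.00 | 52.50 | 25410.00 | 121275.00
horizontal leg | 2800.00 | 57.00 | 20.00 | 159600.00 | 56000.00
Σ | 5110.00 |  |  | 185010.00 | 177275.00
x̄ = 185010.00 / 5110.00 = 36.21 in
ȳ = 177275.00 / 5110.00 = 34.69 in

x̄ = 36.21 in, ȳ = 34.69 in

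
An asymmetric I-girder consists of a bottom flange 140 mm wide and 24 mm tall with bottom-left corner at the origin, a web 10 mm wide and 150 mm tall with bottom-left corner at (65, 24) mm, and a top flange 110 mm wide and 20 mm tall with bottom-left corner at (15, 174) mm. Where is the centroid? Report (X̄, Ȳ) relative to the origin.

bottom flange: A = 140 × 24 = 3360.00, centroid at (70.00, 12.00).
web: A = 10 × 150 = 1500.00, centroid at (70.00, 99.00).
top flange: A = 110 × 20 = 2200.00, centroid at (70.00, 184.00).
ΣA = 7060.00 mm²
ΣAX̄ = (3360.00)(70.00) + (1500.00)(70.00) + (2200.00)(70.00) = 494200.00 mm³
ΣAȲ = (3360.00)(12.00) + (1500.00)(99.00) + (2200.00)(184.00) = 593620.00 mm³
X̄ = 494200.00 / 7060.00 = 70.00 mm
Ȳ = 593620.00 / 7060.00 = 84.08 mm

X̄ = 70.00 mm, Ȳ = 84.08 mm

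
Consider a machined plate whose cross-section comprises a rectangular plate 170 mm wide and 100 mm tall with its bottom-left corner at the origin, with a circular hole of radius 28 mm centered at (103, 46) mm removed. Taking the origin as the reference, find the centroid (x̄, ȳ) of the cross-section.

plate: A = 170 × 100 = 17000.00, centroid at (85.00, 50.00).
hole: A = −π·28² = -2463.01, centroid at (103.00, 46.00).
ΣA = 14536.99 mm²
ΣAx̄ = (17000.00)(85.00) + (-2463.01)(103.00) = 1191310.11 mm³
ΣAȳ = (17000.00)(50.00) + (-2463.01)(46.00) = 736701.60 mm³
x̄ = 1191310.11 / 14536.99 = 81.95 mm
ȳ = 736701.60 / 14536.99 = 50.68 mm

x̄ = 81.95 mm, ȳ = 50.68 mm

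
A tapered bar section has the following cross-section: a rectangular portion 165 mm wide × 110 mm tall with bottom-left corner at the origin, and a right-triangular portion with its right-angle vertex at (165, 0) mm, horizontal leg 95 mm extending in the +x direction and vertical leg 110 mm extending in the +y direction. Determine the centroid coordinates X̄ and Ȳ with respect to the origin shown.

rectangular portion: A = 165 × 110 = 18150.00, centroid at (82.50, 55.00).
triangular portion: A = ½·95·110 = 5225.00, centroid at (196.67, 36.67).
ΣA = 23375.00 mm²
ΣAX̄ = (18150.00)(82.50) + (5225.00)(196.67) = 2524958.33 mm³
ΣAȲ = (18150.00)(55.00) + (5225.00)(36.67) = 1189833.33 mm³
X̄ = 2524958.33 / 23375.00 = 108.02 mm
Ȳ = 1189833.33 / 23375.00 = 50.90 mm

X̄ = 108.02 mm, Ȳ = 50.90 mm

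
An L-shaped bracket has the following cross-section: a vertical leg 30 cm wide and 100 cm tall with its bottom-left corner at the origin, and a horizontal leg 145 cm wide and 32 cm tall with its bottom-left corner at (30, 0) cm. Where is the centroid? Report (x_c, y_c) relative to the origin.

x_c = 68.14 cm, y_c = 29.35 cm

vertical leg: A = 30 × 100 = 3000.00, centroid at (15.00, 50.00).
horizontal leg: A = 145 × 32 = 4640.00, centroid at (102.50, 16.00).
ΣA = 7640.00 cm²
ΣAx_c = (3000.00)(15.00) + (4640.00)(102.50) = 520600.00 cm³
ΣAy_c = (3000.00)(50.00) + (4640.00)(16.00) = 224240.00 cm³
x_c = 520600.00 / 7640.00 = 68.14 cm
y_c = 224240.00 / 7640.00 = 29.35 cm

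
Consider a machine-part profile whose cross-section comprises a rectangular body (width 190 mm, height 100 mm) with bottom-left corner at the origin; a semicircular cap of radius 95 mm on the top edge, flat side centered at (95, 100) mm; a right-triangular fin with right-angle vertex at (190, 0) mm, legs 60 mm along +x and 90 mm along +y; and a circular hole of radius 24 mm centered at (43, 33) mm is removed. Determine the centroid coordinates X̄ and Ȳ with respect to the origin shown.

X̄ = 106.88 mm, Ȳ = 86.90 mm

Part | A | x̄ᵢ | ȳᵢ | A·x̄ᵢ | A·ȳᵢ
rectangular body | 19000.00 | 95.00 | 50.00 | 1805000.00 | 950000.00
semicircular top | 14176.44 | 95.00 | 140.32 | 1346761.50 | 1989227.02
triangular fin | 2700.00 | 210.00 | 30.00 | 567000.00 | 81000.00
hole | -1809.56 | 43.00 | 33.00 | -77810.97 | -59715.39
Σ | 34066.88 |  |  | 3640950.53 | 2960511.63
X̄ = 3640950.53 / 34066.88 = 106.88 mm
Ȳ = 2960511.63 / 34066.88 = 86.90 mm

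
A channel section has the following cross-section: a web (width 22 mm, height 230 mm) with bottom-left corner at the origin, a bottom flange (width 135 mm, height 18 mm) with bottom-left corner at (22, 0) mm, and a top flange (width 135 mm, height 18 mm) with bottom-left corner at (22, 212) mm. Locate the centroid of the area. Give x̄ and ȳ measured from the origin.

x̄ = 49.46 mm, ȳ = 115.00 mm

web: A = 22 × 230 = 5060.00, centroid at (11.00, 115.00).
bottom flange: A = 135 × 18 = 2430.00, centroid at (89.50, 9.00).
top flange: A = 135 × 18 = 2430.00, centroid at (89.50, 221.00).
ΣA = 9920.00 mm²
ΣAx̄ = (5060.00)(11.00) + (2430.00)(89.50) + (2430.00)(89.50) = 490630.00 mm³
ΣAȳ = (5060.00)(115.00) + (2430.00)(9.00) + (2430.00)(221.00) = 1140800.00 mm³
x̄ = 490630.00 / 9920.00 = 49.46 mm
ȳ = 1140800.00 / 9920.00 = 115.00 mm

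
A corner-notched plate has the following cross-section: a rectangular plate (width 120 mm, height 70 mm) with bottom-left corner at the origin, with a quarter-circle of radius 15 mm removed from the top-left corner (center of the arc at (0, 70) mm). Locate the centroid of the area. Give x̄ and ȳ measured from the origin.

plate: A = 120 × 70 = 8400.00, centroid at (60.00, 35.00).
removed quarter-circle: A = −¼π·15² = -176.71, centroid at (6.37, 63.63).
ΣA = 8223.29 mm²
ΣAx̄ = (8400.00)(60.00) + (-176.71)(6.37) = 502875.00 mm³
ΣAȳ = (8400.00)(35.00) + (-176.71)(63.63) = 282754.98 mm³
x̄ = 502875.00 / 8223.29 = 61.15 mm
ȳ = 282754.98 / 8223.29 = 34.38 mm

x̄ = 61.15 mm, ȳ = 34.38 mm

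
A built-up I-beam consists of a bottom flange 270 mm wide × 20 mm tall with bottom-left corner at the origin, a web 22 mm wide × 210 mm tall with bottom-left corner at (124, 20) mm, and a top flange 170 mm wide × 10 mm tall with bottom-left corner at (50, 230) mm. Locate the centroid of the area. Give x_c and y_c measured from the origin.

x_c = 135.00 mm, y_c = 87.97 mm

bottom flange: A = 270 × 20 = 5400.00, centroid at (135.00, 10.00).
web: A = 22 × 210 = 4620.00, centroid at (135.00, 125.00).
top flange: A = 170 × 10 = 1700.00, centroid at (135.00, 235.00).
ΣA = 11720.00 mm², ΣAx_c = 1582200.00 mm³, ΣAy_c = 1031000.00 mm³.
x_c = 1582200.00/11720.00 = 135.00 mm; y_c = 1031000.00/11720.00 = 87.97 mm.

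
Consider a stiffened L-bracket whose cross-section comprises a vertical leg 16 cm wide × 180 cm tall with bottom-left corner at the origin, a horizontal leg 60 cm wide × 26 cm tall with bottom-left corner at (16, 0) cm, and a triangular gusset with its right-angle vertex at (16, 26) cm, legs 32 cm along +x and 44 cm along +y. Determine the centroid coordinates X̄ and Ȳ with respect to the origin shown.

vertical leg: A = 16 × 180 = 2880.00, centroid at (8.00, 90.00).
horizontal leg: A = 60 × 26 = 1560.00, centroid at (46.00, 13.00).
gusset: A = ½·32·44 = 704.00, centroid at (26.67, 40.67).
ΣA = 5144.00 cm², ΣAX̄ = 113573.33 cm³, ΣAȲ = 308109.33 cm³.
X̄ = 113573.33/5144.00 = 22.08 cm; Ȳ = 308109.33/5144.00 = 59.90 cm.

X̄ = 22.08 cm, Ȳ = 59.90 cm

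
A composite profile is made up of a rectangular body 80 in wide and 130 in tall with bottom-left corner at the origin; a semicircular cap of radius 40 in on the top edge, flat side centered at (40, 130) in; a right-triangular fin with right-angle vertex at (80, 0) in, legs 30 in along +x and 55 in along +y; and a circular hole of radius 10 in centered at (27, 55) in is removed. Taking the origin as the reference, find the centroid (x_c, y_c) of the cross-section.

rectangular body: A = 80 × 130 = 10400.00, centroid at (40.00, 65.00).
semicircular top: A = ½π·40² = 2513.27, centroid at (40.00, 146.98).
triangular fin: A = ½·30·55 = 825.00, centroid at (90.00, 18.33).
hole: A = −π·10² = -314.16, centroid at (27.00, 55.00).
ΣA = 13424.11 in², ΣAx_c = 582298.66 in³, ΣAy_c = 1043238.54 in³.
x_c = 582298.66/13424.11 = 43.38 in; y_c = 1043238.54/13424.11 = 77.71 in.

x_c = 43.38 in, y_c = 77.71 in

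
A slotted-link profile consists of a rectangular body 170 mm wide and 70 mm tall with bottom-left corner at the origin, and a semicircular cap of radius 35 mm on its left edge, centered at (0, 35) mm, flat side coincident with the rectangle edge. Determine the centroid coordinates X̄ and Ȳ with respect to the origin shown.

Part | A | x̄ᵢ | ȳᵢ | A·x̄ᵢ | A·ȳᵢ
rectangular body | 11900.00 | 85.00 | 35.00 | 1011500.00 | 416500.00
semicircular end | 1924.23 | -14.85 | 35.00 | -28583.33 | 67347.89
Σ | 13824.23 |  |  | 982916.67 | 483847.89
X̄ = 982916.67 / 13824.23 = 71.10 mm
Ȳ = 483847.89 / 13824.23 = 35.00 mm

X̄ = 71.10 mm, Ȳ = 35.00 mm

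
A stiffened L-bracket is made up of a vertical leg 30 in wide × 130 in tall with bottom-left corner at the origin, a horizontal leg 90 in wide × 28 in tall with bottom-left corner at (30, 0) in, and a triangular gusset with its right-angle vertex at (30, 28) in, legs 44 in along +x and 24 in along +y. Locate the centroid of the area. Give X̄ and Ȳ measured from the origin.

vertical leg: A = 30 × 130 = 3900.00, centroid at (15.00, 65.00).
horizontal leg: A = 90 × 28 = 2520.00, centroid at (75.00, 14.00).
gusset: A = ½·44·24 = 528.00, centroid at (44.67, 36.00).
ΣA = 6948.00 in², ΣAX̄ = 271084.00 in³, ΣAȲ = 307788.00 in³.
X̄ = 271084.00/6948.00 = 39.02 in; Ȳ = 307788.00/6948.00 = 44.30 in.

X̄ = 39.02 in, Ȳ = 44.30 in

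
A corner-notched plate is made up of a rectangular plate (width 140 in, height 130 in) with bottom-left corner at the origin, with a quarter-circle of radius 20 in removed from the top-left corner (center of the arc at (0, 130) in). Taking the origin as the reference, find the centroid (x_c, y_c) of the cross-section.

x_c = 71.08 in, y_c = 64.01 in

Part | A | x̄ᵢ | ȳᵢ | A·x̄ᵢ | A·ȳᵢ
plate | 18200.00 | 70.00 | 65.00 | 1274000.00 | 1183000.00
removed quarter-circle | -314.16 | 8.49 | 121.51 | -2666.67 | -38174.04
Σ | 17885.84 |  |  | 1271333.33 | 1144825.96
x_c = 1271333.33 / 17885.84 = 71.08 in
y_c = 1144825.96 / 17885.84 = 64.01 in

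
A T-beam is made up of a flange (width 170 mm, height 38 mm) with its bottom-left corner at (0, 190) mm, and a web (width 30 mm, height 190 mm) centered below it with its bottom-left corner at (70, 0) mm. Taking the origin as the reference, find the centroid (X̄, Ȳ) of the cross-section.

X̄ = 85.00 mm, Ȳ = 155.56 mm

Part | A | x̄ᵢ | ȳᵢ | A·x̄ᵢ | A·ȳᵢ
web | 5700.00 | 85.00 | 95.00 | 484500.00 | 541500.00
flange | 6460.00 | 85.00 | 209.00 | 549100.00 | 1350140.00
Σ | 12160.00 |  |  | 1033600.00 | 1891640.00
X̄ = 1033600.00 / 12160.00 = 85.00 mm
Ȳ = 1891640.00 / 12160.00 = 155.56 mm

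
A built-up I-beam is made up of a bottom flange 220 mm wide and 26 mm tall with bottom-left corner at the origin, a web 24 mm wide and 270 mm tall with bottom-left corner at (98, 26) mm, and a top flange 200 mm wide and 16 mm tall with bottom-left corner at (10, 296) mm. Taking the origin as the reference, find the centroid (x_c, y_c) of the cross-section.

x_c = 110.00 mm, y_c = 135.74 mm

bottom flange: A = 220 × 26 = 5720.00, centroid at (110.00, 13.00).
web: A = 24 × 270 = 6480.00, centroid at (110.00, 161.00).
top flange: A = 200 × 16 = 3200.00, centroid at (110.00, 304.00).
ΣA = 15400.00 mm², ΣAx_c = 1694000.00 mm³, ΣAy_c = 2090440.00 mm³.
x_c = 1694000.00/15400.00 = 110.00 mm; y_c = 2090440.00/15400.00 = 135.74 mm.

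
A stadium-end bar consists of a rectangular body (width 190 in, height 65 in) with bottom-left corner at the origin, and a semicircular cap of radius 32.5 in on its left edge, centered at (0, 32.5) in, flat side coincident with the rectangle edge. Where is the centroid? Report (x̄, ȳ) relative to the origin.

x̄ = 82.12 in, ȳ = 32.50 in

Part | A | x̄ᵢ | ȳᵢ | A·x̄ᵢ | A·ȳᵢ
rectangular body | 12350.00 | 95.00 | 32.50 | 1173250.00 | 401375.00
semicircular end | 1659.15 | -13.79 | 32.50 | -22885.42 | 53922.49
Σ | 14009.15 |  |  | 1150364.58 | 455297.49
x̄ = 1150364.58 / 14009.15 = 82.12 in
ȳ = 455297.49 / 14009.15 = 32.50 in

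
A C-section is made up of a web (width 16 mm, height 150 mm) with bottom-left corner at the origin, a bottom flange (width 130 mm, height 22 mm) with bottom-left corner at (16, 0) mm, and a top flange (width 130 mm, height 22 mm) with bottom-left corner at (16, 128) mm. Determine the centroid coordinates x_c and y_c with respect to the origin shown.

x_c = 59.42 mm, y_c = 75.00 mm

web: A = 16 × 150 = 2400.00, centroid at (8.00, 75.00).
bottom flange: A = 130 × 22 = 2860.00, centroid at (81.00, 11.00).
top flange: A = 130 × 22 = 2860.00, centroid at (81.00, 139.00).
ΣA = 8120.00 mm²
ΣAx_c = (2400.00)(8.00) + (2860.00)(81.00) + (2860.00)(81.00) = 482520.00 mm³
ΣAy_c = (2400.00)(75.00) + (2860.00)(11.00) + (2860.00)(139.00) = 609000.00 mm³
x_c = 482520.00 / 8120.00 = 59.42 mm
y_c = 609000.00 / 8120.00 = 75.00 mm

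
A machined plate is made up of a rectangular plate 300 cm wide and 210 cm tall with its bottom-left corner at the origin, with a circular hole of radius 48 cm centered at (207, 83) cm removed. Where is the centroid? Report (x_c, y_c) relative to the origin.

x_c = 142.60 cm, y_c = 107.86 cm

plate: A = 300 × 210 = 63000.00, centroid at (150.00, 105.00).
hole: A = −π·48² = -7238.23, centroid at (207.00, 83.00).
ΣA = 55761.77 cm²
ΣAx_c = (63000.00)(150.00) + (-7238.23)(207.00) = 7951686.50 cm³
ΣAy_c = (63000.00)(105.00) + (-7238.23)(83.00) = 6014226.95 cm³
x_c = 7951686.50 / 55761.77 = 142.60 cm
y_c = 6014226.95 / 55761.77 = 107.86 cm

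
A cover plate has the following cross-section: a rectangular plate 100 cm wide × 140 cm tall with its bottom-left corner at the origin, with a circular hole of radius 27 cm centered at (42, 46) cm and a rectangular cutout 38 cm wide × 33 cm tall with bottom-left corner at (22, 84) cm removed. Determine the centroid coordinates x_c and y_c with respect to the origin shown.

x_c = 52.83 cm, y_c = 71.60 cm

plate: A = 100 × 140 = 14000.00, centroid at (50.00, 70.00).
hole 1: A = −π·27² = -2290.22, centroid at (42.00, 46.00).
hole 2: A = −(38 × 33) = -1254.00, centroid at (41.00, 100.50).
ΣA = 10455.78 cm²
ΣAx_c = (14000.00)(50.00) + (-2290.22)(42.00) + (-1254.00)(41.00) = 552396.72 cm³
ΣAy_c = (14000.00)(70.00) + (-2290.22)(46.00) + (-1254.00)(100.50) = 748622.83 cm³
x_c = 552396.72 / 10455.78 = 52.83 cm
y_c = 748622.83 / 10455.78 = 71.60 cm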